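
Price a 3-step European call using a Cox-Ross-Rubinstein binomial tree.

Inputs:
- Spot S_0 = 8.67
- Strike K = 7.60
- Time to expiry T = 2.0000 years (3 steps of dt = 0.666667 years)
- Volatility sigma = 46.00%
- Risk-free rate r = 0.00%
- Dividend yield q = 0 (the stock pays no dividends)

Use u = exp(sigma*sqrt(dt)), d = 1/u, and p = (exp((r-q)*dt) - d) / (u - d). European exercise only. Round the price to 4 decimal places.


Answer: Price = V(0,0) = 2.7740

Derivation:
dt = T/N = 0.666667
u = exp(sigma*sqrt(dt)) = 1.455848; d = 1/u = 0.686885
p = (exp((r-q)*dt) - d) / (u - d) = 0.407191
Discount per step: exp(-r*dt) = 1.000000
Stock lattice S(k, i) with i counting down-moves:
  k=0: S(0,0) = 8.6700
  k=1: S(1,0) = 12.6222; S(1,1) = 5.9553
  k=2: S(2,0) = 18.3760; S(2,1) = 8.6700; S(2,2) = 4.0906
  k=3: S(3,0) = 26.7527; S(3,1) = 12.6222; S(3,2) = 5.9553; S(3,3) = 2.8098
Terminal payoffs V(N, i) = max(S_T - K, 0):
  V(3,0) = 19.152664; V(3,1) = 5.022201; V(3,2) = 0.000000; V(3,3) = 0.000000
Backward induction: V(k, i) = exp(-r*dt) * [p * V(k+1, i) + (1-p) * V(k+1, i+1)].
  V(2,0) = exp(-r*dt) * [p*19.152664 + (1-p)*5.022201] = 10.776003
  V(2,1) = exp(-r*dt) * [p*5.022201 + (1-p)*0.000000] = 2.044997
  V(2,2) = exp(-r*dt) * [p*0.000000 + (1-p)*0.000000] = 0.000000
  V(1,0) = exp(-r*dt) * [p*10.776003 + (1-p)*2.044997] = 5.600187
  V(1,1) = exp(-r*dt) * [p*2.044997 + (1-p)*0.000000] = 0.832705
  V(0,0) = exp(-r*dt) * [p*5.600187 + (1-p)*0.832705] = 2.773982


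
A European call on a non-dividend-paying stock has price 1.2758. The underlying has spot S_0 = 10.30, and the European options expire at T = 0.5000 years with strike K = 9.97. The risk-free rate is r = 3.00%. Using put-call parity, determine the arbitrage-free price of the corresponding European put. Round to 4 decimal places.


Put-call parity: C - P = S_0 * exp(-qT) - K * exp(-rT).
S_0 * exp(-qT) = 10.3000 * 1.00000000 = 10.30000000
K * exp(-rT) = 9.9700 * 0.98511194 = 9.82156604
P = C - S*exp(-qT) + K*exp(-rT)
P = 1.2758 - 10.30000000 + 9.82156604 = 0.7974

Answer: Put price = 0.7974


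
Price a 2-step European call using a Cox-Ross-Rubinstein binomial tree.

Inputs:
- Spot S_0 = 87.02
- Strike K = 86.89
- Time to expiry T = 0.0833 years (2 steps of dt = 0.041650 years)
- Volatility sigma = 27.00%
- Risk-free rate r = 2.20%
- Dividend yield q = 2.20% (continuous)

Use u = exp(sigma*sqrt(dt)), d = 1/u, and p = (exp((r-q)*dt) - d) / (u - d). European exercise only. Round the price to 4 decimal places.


Answer: Price = V(0,0) = 2.4880

Derivation:
dt = T/N = 0.041650
u = exp(sigma*sqrt(dt)) = 1.056649; d = 1/u = 0.946388
p = (exp((r-q)*dt) - d) / (u - d) = 0.486228
Discount per step: exp(-r*dt) = 0.999084
Stock lattice S(k, i) with i counting down-moves:
  k=0: S(0,0) = 87.0200
  k=1: S(1,0) = 91.9496; S(1,1) = 82.3547
  k=2: S(2,0) = 97.1584; S(2,1) = 87.0200; S(2,2) = 77.9395
Terminal payoffs V(N, i) = max(S_T - K, 0):
  V(2,0) = 10.268432; V(2,1) = 0.130000; V(2,2) = 0.000000
Backward induction: V(k, i) = exp(-r*dt) * [p * V(k+1, i) + (1-p) * V(k+1, i+1)].
  V(1,0) = exp(-r*dt) * [p*10.268432 + (1-p)*0.130000] = 5.054954
  V(1,1) = exp(-r*dt) * [p*0.130000 + (1-p)*0.000000] = 0.063152
  V(0,0) = exp(-r*dt) * [p*5.054954 + (1-p)*0.063152] = 2.488024


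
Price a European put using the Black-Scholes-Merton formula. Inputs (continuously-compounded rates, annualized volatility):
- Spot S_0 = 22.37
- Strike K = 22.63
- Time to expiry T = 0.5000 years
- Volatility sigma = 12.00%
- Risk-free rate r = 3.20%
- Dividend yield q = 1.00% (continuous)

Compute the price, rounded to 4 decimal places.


d1 = (ln(S/K) + (r - q + 0.5*sigma^2) * T) / (sigma * sqrt(T)) = 0.03587761
d2 = d1 - sigma * sqrt(T) = -0.04897521
exp(-rT) = 0.98412732; exp(-qT) = 0.99501248
P = K * exp(-rT) * N(-d2) - S_0 * exp(-qT) * N(-d1)
N(-d1) = 0.48568998; N(-d2) = 0.51953047
P = 22.6300 * 0.98412732 * 0.51953047 - 22.3700 * 0.99501248 * 0.48568998 = 0.7597

Answer: Price = 0.7597


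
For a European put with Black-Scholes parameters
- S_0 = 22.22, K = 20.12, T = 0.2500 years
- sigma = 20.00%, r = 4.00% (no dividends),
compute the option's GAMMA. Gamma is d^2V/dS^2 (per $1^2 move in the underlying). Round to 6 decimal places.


Answer: Gamma = 0.093450

Derivation:
d1 = 1.1427843898; d2 = 1.0427843898
phi(d1) = 0.2076468219; exp(-qT) = 1.0000000000; exp(-rT) = 0.9900498337
Gamma = exp(-qT) * phi(d1) / (S * sigma * sqrt(T)) = 1.0000000000 * 0.2076468219 / (22.2200 * 0.2000 * 0.5000000000) = 0.093450


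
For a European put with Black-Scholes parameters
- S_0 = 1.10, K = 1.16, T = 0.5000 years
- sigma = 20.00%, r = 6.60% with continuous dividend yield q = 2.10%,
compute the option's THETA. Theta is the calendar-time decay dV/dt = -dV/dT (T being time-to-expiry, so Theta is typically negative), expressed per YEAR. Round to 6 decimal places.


Answer: Theta = -0.028110

Derivation:
d1 = -0.1457334724; d2 = -0.2871548286
phi(d1) = 0.3947282776; exp(-qT) = 0.9895549326; exp(-rT) = 0.9675385596
Theta = -S*exp(-qT)*phi(d1)*sigma/(2*sqrt(T)) + r*K*exp(-rT)*N(-d2) - q*S*exp(-qT)*N(-d1)
N(-d1) = 0.5579341018; N(-d2) = 0.6130031141; sqrt(T) = 0.7071067812
Term 1 = -1.1000 * 0.9895549326 * 0.3947282776 * 0.2000 / (2 * 0.7071067812) = -0.0607639266
Term 2 = 0.0660 * 1.1600 * 0.9675385596 * 0.6130031141 = 0.0454080537
Term 3 = -0.0210 * 1.1000 * 0.9895549326 * 0.5579341018 = -0.0127536588
Theta = -0.0607639266 + (0.0454080537) + (-0.0127536588) = -0.028110


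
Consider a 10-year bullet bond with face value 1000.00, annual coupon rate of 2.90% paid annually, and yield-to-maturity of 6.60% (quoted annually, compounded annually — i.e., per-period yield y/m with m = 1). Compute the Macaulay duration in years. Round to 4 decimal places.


Answer: Macaulay duration = 8.5822 years

Derivation:
Coupon per period c = face * coupon_rate / m = 29.000000
Periods per year m = 1; per-period yield y/m = 0.066000
Number of cashflows N = 10
Cashflows (t years, CF_t, discount factor 1/(1+y/m)^(m*t), PV):
  t = 1.0000: CF_t = 29.000000, DF = 0.938086, PV = 27.204503
  t = 2.0000: CF_t = 29.000000, DF = 0.880006, PV = 25.520171
  t = 3.0000: CF_t = 29.000000, DF = 0.825521, PV = 23.940123
  t = 4.0000: CF_t = 29.000000, DF = 0.774410, PV = 22.457902
  t = 5.0000: CF_t = 29.000000, DF = 0.726464, PV = 21.067450
  t = 6.0000: CF_t = 29.000000, DF = 0.681486, PV = 19.763086
  t = 7.0000: CF_t = 29.000000, DF = 0.639292, PV = 18.539481
  t = 8.0000: CF_t = 29.000000, DF = 0.599711, PV = 17.391633
  t = 9.0000: CF_t = 29.000000, DF = 0.562581, PV = 16.314853
  t = 10.0000: CF_t = 1029.000000, DF = 0.527750, PV = 543.054389
Price P = sum_t PV_t = 735.253591
Macaulay numerator sum_t t * PV_t:
  t * PV_t at t = 1.0000: 27.204503
  t * PV_t at t = 2.0000: 51.040343
  t * PV_t at t = 3.0000: 71.820370
  t * PV_t at t = 4.0000: 89.831607
  t * PV_t at t = 5.0000: 105.337251
  t * PV_t at t = 6.0000: 118.578519
  t * PV_t at t = 7.0000: 129.776365
  t * PV_t at t = 8.0000: 139.133063
  t * PV_t at t = 9.0000: 146.833674
  t * PV_t at t = 10.0000: 5430.543888
Macaulay duration D = (sum_t t * PV_t) / P = 6310.099582 / 735.253591 = 8.582208


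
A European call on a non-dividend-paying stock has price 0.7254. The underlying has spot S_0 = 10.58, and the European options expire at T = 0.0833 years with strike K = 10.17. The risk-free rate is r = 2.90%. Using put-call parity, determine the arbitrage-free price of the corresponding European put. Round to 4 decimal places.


Answer: Put price = 0.2909

Derivation:
Put-call parity: C - P = S_0 * exp(-qT) - K * exp(-rT).
S_0 * exp(-qT) = 10.5800 * 1.00000000 = 10.58000000
K * exp(-rT) = 10.1700 * 0.99758722 = 10.14546198
P = C - S*exp(-qT) + K*exp(-rT)
P = 0.7254 - 10.58000000 + 10.14546198 = 0.2909


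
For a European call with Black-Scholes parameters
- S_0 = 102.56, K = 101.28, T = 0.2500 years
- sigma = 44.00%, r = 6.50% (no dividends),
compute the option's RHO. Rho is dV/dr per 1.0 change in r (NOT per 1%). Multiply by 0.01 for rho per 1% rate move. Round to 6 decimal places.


Answer: Rho = 12.664133

Derivation:
d1 = 0.2409501581; d2 = 0.0209501581
phi(d1) = 0.3875280590; exp(-qT) = 1.0000000000; exp(-rT) = 0.9838813190
N(d2) = 0.5083572925
Rho = K*T*exp(-rT)*N(d2) = 101.2800 * 0.2500 * 0.9838813190 * 0.5083572925 = 12.664133


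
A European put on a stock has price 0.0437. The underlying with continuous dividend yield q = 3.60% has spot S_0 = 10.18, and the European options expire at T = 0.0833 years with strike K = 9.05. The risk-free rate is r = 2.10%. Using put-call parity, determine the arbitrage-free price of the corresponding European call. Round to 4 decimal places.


Answer: Call price = 1.1590

Derivation:
Put-call parity: C - P = S_0 * exp(-qT) - K * exp(-rT).
S_0 * exp(-qT) = 10.1800 * 0.99700569 = 10.14951794
K * exp(-rT) = 9.0500 * 0.99825223 = 9.03418267
C = P + S*exp(-qT) - K*exp(-rT)
C = 0.0437 + 10.14951794 - 9.03418267 = 1.1590


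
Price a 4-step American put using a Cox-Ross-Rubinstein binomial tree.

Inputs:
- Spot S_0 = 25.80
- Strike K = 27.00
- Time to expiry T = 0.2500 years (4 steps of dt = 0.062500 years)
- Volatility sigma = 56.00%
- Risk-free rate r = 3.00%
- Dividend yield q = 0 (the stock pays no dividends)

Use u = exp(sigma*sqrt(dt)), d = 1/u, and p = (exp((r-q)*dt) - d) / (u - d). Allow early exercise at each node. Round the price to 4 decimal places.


Answer: Price = V(0,0) = 3.5039

Derivation:
dt = T/N = 0.062500
u = exp(sigma*sqrt(dt)) = 1.150274; d = 1/u = 0.869358
p = (exp((r-q)*dt) - d) / (u - d) = 0.471738
Discount per step: exp(-r*dt) = 0.998127
Stock lattice S(k, i) with i counting down-moves:
  k=0: S(0,0) = 25.8000
  k=1: S(1,0) = 29.6771; S(1,1) = 22.4294
  k=2: S(2,0) = 34.1367; S(2,1) = 25.8000; S(2,2) = 19.4992
  k=3: S(3,0) = 39.2666; S(3,1) = 29.6771; S(3,2) = 22.4294; S(3,3) = 16.9518
  k=4: S(4,0) = 45.1674; S(4,1) = 34.1367; S(4,2) = 25.8000; S(4,3) = 19.4992; S(4,4) = 14.7372
Terminal payoffs V(N, i) = max(K - S_T, 0):
  V(4,0) = 0.000000; V(4,1) = 0.000000; V(4,2) = 1.200000; V(4,3) = 7.500779; V(4,4) = 12.262806
Backward induction: V(k, i) = exp(-r*dt) * [p * V(k+1, i) + (1-p) * V(k+1, i+1)]; then take max(V_cont, immediate exercise) for American.
  V(3,0) = exp(-r*dt) * [p*0.000000 + (1-p)*0.000000] = 0.000000; exercise = 0.000000; V(3,0) = max -> 0.000000
  V(3,1) = exp(-r*dt) * [p*0.000000 + (1-p)*1.200000] = 0.632727; exercise = 0.000000; V(3,1) = max -> 0.632727
  V(3,2) = exp(-r*dt) * [p*1.200000 + (1-p)*7.500779] = 4.519980; exercise = 4.570558; V(3,2) = max -> 4.570558
  V(3,3) = exp(-r*dt) * [p*7.500779 + (1-p)*12.262806] = 9.997614; exercise = 10.048192; V(3,3) = max -> 10.048192
  V(2,0) = exp(-r*dt) * [p*0.000000 + (1-p)*0.632727] = 0.333620; exercise = 0.000000; V(2,0) = max -> 0.333620
  V(2,1) = exp(-r*dt) * [p*0.632727 + (1-p)*4.570558] = 2.707852; exercise = 1.200000; V(2,1) = max -> 2.707852
  V(2,2) = exp(-r*dt) * [p*4.570558 + (1-p)*10.048192] = 7.450202; exercise = 7.500779; V(2,2) = max -> 7.500779
  V(1,0) = exp(-r*dt) * [p*0.333620 + (1-p)*2.707852] = 1.584862; exercise = 0.000000; V(1,0) = max -> 1.584862
  V(1,1) = exp(-r*dt) * [p*2.707852 + (1-p)*7.500779] = 5.229958; exercise = 4.570558; V(1,1) = max -> 5.229958
  V(0,0) = exp(-r*dt) * [p*1.584862 + (1-p)*5.229958] = 3.503852; exercise = 1.200000; V(0,0) = max -> 3.503852


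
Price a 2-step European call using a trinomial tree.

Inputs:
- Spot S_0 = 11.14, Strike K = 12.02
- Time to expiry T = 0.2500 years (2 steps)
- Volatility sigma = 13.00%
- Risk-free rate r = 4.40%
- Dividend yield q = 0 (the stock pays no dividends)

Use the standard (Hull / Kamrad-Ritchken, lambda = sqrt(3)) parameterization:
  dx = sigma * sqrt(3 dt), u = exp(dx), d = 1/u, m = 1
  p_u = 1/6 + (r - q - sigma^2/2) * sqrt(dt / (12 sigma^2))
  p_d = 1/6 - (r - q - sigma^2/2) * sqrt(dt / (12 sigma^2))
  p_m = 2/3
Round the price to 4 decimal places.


dt = T/N = 0.125000; dx = sigma*sqrt(3*dt) = 0.079608
u = exp(dx) = 1.082863; d = 1/u = 0.923478
p_u = 0.194577, p_m = 0.666667, p_d = 0.138757
Discount per step: exp(-r*dt) = 0.994515
Stock lattice S(k, j) with j the centered position index:
  k=0: S(0,+0) = 11.1400
  k=1: S(1,-1) = 10.2875; S(1,+0) = 11.1400; S(1,+1) = 12.0631
  k=2: S(2,-2) = 9.5003; S(2,-1) = 10.2875; S(2,+0) = 11.1400; S(2,+1) = 12.0631; S(2,+2) = 13.0627
Terminal payoffs V(N, j) = max(S_T - K, 0):
  V(2,-2) = 0.000000; V(2,-1) = 0.000000; V(2,+0) = 0.000000; V(2,+1) = 0.043093; V(2,+2) = 1.042677
Backward induction: V(k, j) = exp(-r*dt) * [p_u * V(k+1, j+1) + p_m * V(k+1, j) + p_d * V(k+1, j-1)]
  V(1,-1) = exp(-r*dt) * [p_u*0.000000 + p_m*0.000000 + p_d*0.000000] = 0.000000
  V(1,+0) = exp(-r*dt) * [p_u*0.043093 + p_m*0.000000 + p_d*0.000000] = 0.008339
  V(1,+1) = exp(-r*dt) * [p_u*1.042677 + p_m*0.043093 + p_d*0.000000] = 0.230339
  V(0,+0) = exp(-r*dt) * [p_u*0.230339 + p_m*0.008339 + p_d*0.000000] = 0.050102

Answer: Price = V(0,0) = 0.0501


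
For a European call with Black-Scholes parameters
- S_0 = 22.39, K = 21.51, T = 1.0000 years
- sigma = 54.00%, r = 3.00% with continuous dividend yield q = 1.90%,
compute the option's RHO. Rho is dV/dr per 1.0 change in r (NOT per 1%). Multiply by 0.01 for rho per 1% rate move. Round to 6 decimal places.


Answer: Rho = 8.984119

Derivation:
d1 = 0.3646231247; d2 = -0.1753768753
phi(d1) = 0.3732848250; exp(-qT) = 0.9811793622; exp(-rT) = 0.9704455335
N(d2) = 0.4303917549
Rho = K*T*exp(-rT)*N(d2) = 21.5100 * 1.0000 * 0.9704455335 * 0.4303917549 = 8.984119


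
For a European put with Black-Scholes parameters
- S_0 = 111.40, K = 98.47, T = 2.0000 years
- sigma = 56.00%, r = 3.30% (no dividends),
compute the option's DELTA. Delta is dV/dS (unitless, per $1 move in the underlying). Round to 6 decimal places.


d1 = 0.6351023429; d2 = -0.1568572520
phi(d1) = 0.3260788596; exp(-qT) = 1.0000000000; exp(-rT) = 0.9361308643
N(-d1) = 0.2626808346
Delta = -exp(-qT) * N(-d1) = -1.0000000000 * 0.2626808346 = -0.262681

Answer: Delta = -0.262681


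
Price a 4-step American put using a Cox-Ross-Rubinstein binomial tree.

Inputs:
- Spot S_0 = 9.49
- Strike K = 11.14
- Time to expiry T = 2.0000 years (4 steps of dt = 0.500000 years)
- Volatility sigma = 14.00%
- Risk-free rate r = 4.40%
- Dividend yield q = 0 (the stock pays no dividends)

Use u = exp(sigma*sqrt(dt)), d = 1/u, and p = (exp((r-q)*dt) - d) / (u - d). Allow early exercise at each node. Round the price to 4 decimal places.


dt = T/N = 0.500000
u = exp(sigma*sqrt(dt)) = 1.104061; d = 1/u = 0.905747
p = (exp((r-q)*dt) - d) / (u - d) = 0.587436
Discount per step: exp(-r*dt) = 0.978240
Stock lattice S(k, i) with i counting down-moves:
  k=0: S(0,0) = 9.4900
  k=1: S(1,0) = 10.4775; S(1,1) = 8.5955
  k=2: S(2,0) = 11.5678; S(2,1) = 9.4900; S(2,2) = 7.7854
  k=3: S(3,0) = 12.7716; S(3,1) = 10.4775; S(3,2) = 8.5955; S(3,3) = 7.0516
  k=4: S(4,0) = 14.1006; S(4,1) = 11.5678; S(4,2) = 9.4900; S(4,3) = 7.7854; S(4,4) = 6.3870
Terminal payoffs V(N, i) = max(K - S_T, 0):
  V(4,0) = 0.000000; V(4,1) = 0.000000; V(4,2) = 1.650000; V(4,3) = 3.354611; V(4,4) = 4.753037
Backward induction: V(k, i) = exp(-r*dt) * [p * V(k+1, i) + (1-p) * V(k+1, i+1)]; then take max(V_cont, immediate exercise) for American.
  V(3,0) = exp(-r*dt) * [p*0.000000 + (1-p)*0.000000] = 0.000000; exercise = 0.000000; V(3,0) = max -> 0.000000
  V(3,1) = exp(-r*dt) * [p*0.000000 + (1-p)*1.650000] = 0.665918; exercise = 0.662464; V(3,1) = max -> 0.665918
  V(3,2) = exp(-r*dt) * [p*1.650000 + (1-p)*3.354611] = 2.302055; exercise = 2.544458; V(3,2) = max -> 2.544458
  V(3,3) = exp(-r*dt) * [p*3.354611 + (1-p)*4.753037] = 3.846002; exercise = 4.088405; V(3,3) = max -> 4.088405
  V(2,0) = exp(-r*dt) * [p*0.000000 + (1-p)*0.665918] = 0.268755; exercise = 0.000000; V(2,0) = max -> 0.268755
  V(2,1) = exp(-r*dt) * [p*0.665918 + (1-p)*2.544458] = 1.409581; exercise = 1.650000; V(2,1) = max -> 1.650000
  V(2,2) = exp(-r*dt) * [p*2.544458 + (1-p)*4.088405] = 3.112208; exercise = 3.354611; V(2,2) = max -> 3.354611
  V(1,0) = exp(-r*dt) * [p*0.268755 + (1-p)*1.650000] = 0.820359; exercise = 0.662464; V(1,0) = max -> 0.820359
  V(1,1) = exp(-r*dt) * [p*1.650000 + (1-p)*3.354611] = 2.302055; exercise = 2.544458; V(1,1) = max -> 2.544458
  V(0,0) = exp(-r*dt) * [p*0.820359 + (1-p)*2.544458] = 1.498331; exercise = 1.650000; V(0,0) = max -> 1.650000

Answer: Price = V(0,0) = 1.6500


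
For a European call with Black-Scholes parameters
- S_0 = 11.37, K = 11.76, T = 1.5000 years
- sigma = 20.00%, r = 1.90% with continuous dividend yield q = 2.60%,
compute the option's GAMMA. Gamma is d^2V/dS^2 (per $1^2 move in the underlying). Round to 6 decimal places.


Answer: Gamma = 0.137532

Derivation:
d1 = -0.0580759105; d2 = -0.3030248848
phi(d1) = 0.3982700688; exp(-qT) = 0.9617507091; exp(-rT) = 0.9719022941
Gamma = exp(-qT) * phi(d1) / (S * sigma * sqrt(T)) = 0.9617507091 * 0.3982700688 / (11.3700 * 0.2000 * 1.2247448714) = 0.137532


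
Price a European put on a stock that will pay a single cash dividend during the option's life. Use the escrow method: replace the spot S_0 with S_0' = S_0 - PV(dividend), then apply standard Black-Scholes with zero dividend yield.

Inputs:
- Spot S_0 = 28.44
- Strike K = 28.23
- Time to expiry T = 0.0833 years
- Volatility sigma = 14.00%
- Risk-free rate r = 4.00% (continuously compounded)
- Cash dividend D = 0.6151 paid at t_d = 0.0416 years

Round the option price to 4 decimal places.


Answer: Price = 0.6230

Derivation:
PV(D) = D * exp(-r * t_d) = 0.6151 * 0.99833738 = 0.61407732
S_0' = S_0 - PV(D) = 28.4400 - 0.61407732 = 27.82592268
d1 = (ln(S_0'/K) + (r + sigma^2/2)*T) / (sigma*sqrt(T)) = -0.25413887
d2 = d1 - sigma*sqrt(T) = -0.29454530
exp(-rT) = 0.99667354
N(-d1) = 0.60030586; N(-d2) = 0.61582937
P = K * exp(-rT) * N(-d2) - S_0' * N(-d1) = 28.2300 * 0.99667354 * 0.61582937 - 27.82592268 * 0.60030586 = 0.6230


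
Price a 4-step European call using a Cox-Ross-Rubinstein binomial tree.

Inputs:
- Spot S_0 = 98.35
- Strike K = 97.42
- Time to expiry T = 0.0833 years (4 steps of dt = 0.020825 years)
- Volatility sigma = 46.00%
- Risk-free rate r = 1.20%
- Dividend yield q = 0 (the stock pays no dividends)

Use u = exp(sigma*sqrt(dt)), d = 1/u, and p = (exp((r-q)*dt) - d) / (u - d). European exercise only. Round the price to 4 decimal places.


dt = T/N = 0.020825
u = exp(sigma*sqrt(dt)) = 1.068635; d = 1/u = 0.935773
p = (exp((r-q)*dt) - d) / (u - d) = 0.485292
Discount per step: exp(-r*dt) = 0.999750
Stock lattice S(k, i) with i counting down-moves:
  k=0: S(0,0) = 98.3500
  k=1: S(1,0) = 105.1002; S(1,1) = 92.0333
  k=2: S(2,0) = 112.3138; S(2,1) = 98.3500; S(2,2) = 86.1223
  k=3: S(3,0) = 120.0224; S(3,1) = 105.1002; S(3,2) = 92.0333; S(3,3) = 80.5910
  k=4: S(4,0) = 128.2601; S(4,1) = 112.3138; S(4,2) = 98.3500; S(4,3) = 86.1223; S(4,4) = 75.4149
Terminal payoffs V(N, i) = max(S_T - K, 0):
  V(4,0) = 30.840140; V(4,1) = 14.893778; V(4,2) = 0.930000; V(4,3) = 0.000000; V(4,4) = 0.000000
Backward induction: V(k, i) = exp(-r*dt) * [p * V(k+1, i) + (1-p) * V(k+1, i+1)].
  V(3,0) = exp(-r*dt) * [p*30.840140 + (1-p)*14.893778] = 22.626761
  V(3,1) = exp(-r*dt) * [p*14.893778 + (1-p)*0.930000] = 7.704581
  V(3,2) = exp(-r*dt) * [p*0.930000 + (1-p)*0.000000] = 0.451209
  V(3,3) = exp(-r*dt) * [p*0.000000 + (1-p)*0.000000] = 0.000000
  V(2,0) = exp(-r*dt) * [p*22.626761 + (1-p)*7.704581] = 14.942457
  V(2,1) = exp(-r*dt) * [p*7.704581 + (1-p)*0.451209] = 3.970218
  V(2,2) = exp(-r*dt) * [p*0.451209 + (1-p)*0.000000] = 0.218913
  V(1,0) = exp(-r*dt) * [p*14.942457 + (1-p)*3.970218] = 9.292632
  V(1,1) = exp(-r*dt) * [p*3.970218 + (1-p)*0.218913] = 2.038881
  V(0,0) = exp(-r*dt) * [p*9.292632 + (1-p)*2.038881] = 5.557677

Answer: Price = V(0,0) = 5.5577


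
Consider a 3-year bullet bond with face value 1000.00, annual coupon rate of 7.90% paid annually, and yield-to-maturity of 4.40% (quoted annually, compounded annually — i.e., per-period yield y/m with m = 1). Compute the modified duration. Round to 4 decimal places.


Coupon per period c = face * coupon_rate / m = 79.000000
Periods per year m = 1; per-period yield y/m = 0.044000
Number of cashflows N = 3
Cashflows (t years, CF_t, discount factor 1/(1+y/m)^(m*t), PV):
  t = 1.0000: CF_t = 79.000000, DF = 0.957854, PV = 75.670498
  t = 2.0000: CF_t = 79.000000, DF = 0.917485, PV = 72.481320
  t = 3.0000: CF_t = 1079.000000, DF = 0.878817, PV = 948.243662
Price P = sum_t PV_t = 1096.395480
First compute Macaulay numerator sum_t t * PV_t:
  t * PV_t at t = 1.0000: 75.670498
  t * PV_t at t = 2.0000: 144.962640
  t * PV_t at t = 3.0000: 2844.730987
Macaulay duration D = 3065.364125 / 1096.395480 = 2.795856
Modified duration = D / (1 + y/m) = 2.795856 / (1 + 0.044000) = 2.678023

Answer: Modified duration = 2.6780


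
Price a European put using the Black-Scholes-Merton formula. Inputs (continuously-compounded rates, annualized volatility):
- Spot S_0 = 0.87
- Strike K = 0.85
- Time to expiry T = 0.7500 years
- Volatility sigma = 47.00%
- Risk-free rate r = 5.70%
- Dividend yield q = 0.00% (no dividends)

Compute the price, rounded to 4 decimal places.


d1 = (ln(S/K) + (r - q + 0.5*sigma^2) * T) / (sigma * sqrt(T)) = 0.36568227
d2 = d1 - sigma * sqrt(T) = -0.04134967
exp(-rT) = 0.95815090; exp(-qT) = 1.00000000
P = K * exp(-rT) * N(-d2) - S_0 * exp(-qT) * N(-d1)
N(-d1) = 0.35730109; N(-d2) = 0.51649143
P = 0.8500 * 0.95815090 * 0.51649143 - 0.8700 * 1.00000000 * 0.35730109 = 0.1098

Answer: Price = 0.1098


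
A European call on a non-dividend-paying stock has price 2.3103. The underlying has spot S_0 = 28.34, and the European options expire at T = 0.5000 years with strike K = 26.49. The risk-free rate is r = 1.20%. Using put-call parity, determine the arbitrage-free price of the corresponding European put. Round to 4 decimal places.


Put-call parity: C - P = S_0 * exp(-qT) - K * exp(-rT).
S_0 * exp(-qT) = 28.3400 * 1.00000000 = 28.34000000
K * exp(-rT) = 26.4900 * 0.99401796 = 26.33153587
P = C - S*exp(-qT) + K*exp(-rT)
P = 2.3103 - 28.34000000 + 26.33153587 = 0.3018

Answer: Put price = 0.3018


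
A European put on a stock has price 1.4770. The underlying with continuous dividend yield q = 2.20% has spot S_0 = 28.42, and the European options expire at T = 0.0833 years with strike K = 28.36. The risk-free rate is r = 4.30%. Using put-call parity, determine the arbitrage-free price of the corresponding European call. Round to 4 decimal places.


Answer: Call price = 1.5864

Derivation:
Put-call parity: C - P = S_0 * exp(-qT) - K * exp(-rT).
S_0 * exp(-qT) = 28.4200 * 0.99816908 = 28.36796520
K * exp(-rT) = 28.3600 * 0.99642451 = 28.25859903
C = P + S*exp(-qT) - K*exp(-rT)
C = 1.4770 + 28.36796520 - 28.25859903 = 1.5864


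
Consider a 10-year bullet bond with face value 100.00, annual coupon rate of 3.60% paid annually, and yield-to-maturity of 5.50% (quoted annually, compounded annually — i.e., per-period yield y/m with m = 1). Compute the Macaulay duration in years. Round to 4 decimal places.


Answer: Macaulay duration = 8.4356 years

Derivation:
Coupon per period c = face * coupon_rate / m = 3.600000
Periods per year m = 1; per-period yield y/m = 0.055000
Number of cashflows N = 10
Cashflows (t years, CF_t, discount factor 1/(1+y/m)^(m*t), PV):
  t = 1.0000: CF_t = 3.600000, DF = 0.947867, PV = 3.412322
  t = 2.0000: CF_t = 3.600000, DF = 0.898452, PV = 3.234429
  t = 3.0000: CF_t = 3.600000, DF = 0.851614, PV = 3.065809
  t = 4.0000: CF_t = 3.600000, DF = 0.807217, PV = 2.905980
  t = 5.0000: CF_t = 3.600000, DF = 0.765134, PV = 2.754484
  t = 6.0000: CF_t = 3.600000, DF = 0.725246, PV = 2.610885
  t = 7.0000: CF_t = 3.600000, DF = 0.687437, PV = 2.474773
  t = 8.0000: CF_t = 3.600000, DF = 0.651599, PV = 2.345756
  t = 9.0000: CF_t = 3.600000, DF = 0.617629, PV = 2.223465
  t = 10.0000: CF_t = 103.600000, DF = 0.585431, PV = 60.650608
Price P = sum_t PV_t = 85.678511
Macaulay numerator sum_t t * PV_t:
  t * PV_t at t = 1.0000: 3.412322
  t * PV_t at t = 2.0000: 6.468857
  t * PV_t at t = 3.0000: 9.197428
  t * PV_t at t = 4.0000: 11.623921
  t * PV_t at t = 5.0000: 13.772418
  t * PV_t at t = 6.0000: 15.665310
  t * PV_t at t = 7.0000: 17.323408
  t * PV_t at t = 8.0000: 18.766047
  t * PV_t at t = 9.0000: 20.011188
  t * PV_t at t = 10.0000: 606.506080
Macaulay duration D = (sum_t t * PV_t) / P = 722.746980 / 85.678511 = 8.435569


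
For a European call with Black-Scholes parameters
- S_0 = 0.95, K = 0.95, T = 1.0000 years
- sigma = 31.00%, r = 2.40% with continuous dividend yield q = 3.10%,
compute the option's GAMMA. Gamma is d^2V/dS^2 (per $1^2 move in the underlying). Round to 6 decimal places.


d1 = 0.1324193548; d2 = -0.1775806452
phi(d1) = 0.3954598650; exp(-qT) = 0.9694755731; exp(-rT) = 0.9762857098
Gamma = exp(-qT) * phi(d1) / (S * sigma * sqrt(T)) = 0.9694755731 * 0.3954598650 / (0.9500 * 0.3100 * 1.0000000000) = 1.301829

Answer: Gamma = 1.301829


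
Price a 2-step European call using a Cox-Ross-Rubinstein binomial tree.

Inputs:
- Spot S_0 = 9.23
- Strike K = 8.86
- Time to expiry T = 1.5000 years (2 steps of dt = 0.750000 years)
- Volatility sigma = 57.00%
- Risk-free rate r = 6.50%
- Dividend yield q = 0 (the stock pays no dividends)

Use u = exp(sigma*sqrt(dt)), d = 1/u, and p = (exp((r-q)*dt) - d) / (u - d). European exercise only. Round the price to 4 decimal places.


Answer: Price = V(0,0) = 2.8040

Derivation:
dt = T/N = 0.750000
u = exp(sigma*sqrt(dt)) = 1.638260; d = 1/u = 0.610404
p = (exp((r-q)*dt) - d) / (u - d) = 0.427642
Discount per step: exp(-r*dt) = 0.952419
Stock lattice S(k, i) with i counting down-moves:
  k=0: S(0,0) = 9.2300
  k=1: S(1,0) = 15.1211; S(1,1) = 5.6340
  k=2: S(2,0) = 24.7723; S(2,1) = 9.2300; S(2,2) = 3.4390
Terminal payoffs V(N, i) = max(S_T - K, 0):
  V(2,0) = 15.912347; V(2,1) = 0.370000; V(2,2) = 0.000000
Backward induction: V(k, i) = exp(-r*dt) * [p * V(k+1, i) + (1-p) * V(k+1, i+1)].
  V(1,0) = exp(-r*dt) * [p*15.912347 + (1-p)*0.370000] = 6.682702
  V(1,1) = exp(-r*dt) * [p*0.370000 + (1-p)*0.000000] = 0.150699
  V(0,0) = exp(-r*dt) * [p*6.682702 + (1-p)*0.150699] = 2.803975


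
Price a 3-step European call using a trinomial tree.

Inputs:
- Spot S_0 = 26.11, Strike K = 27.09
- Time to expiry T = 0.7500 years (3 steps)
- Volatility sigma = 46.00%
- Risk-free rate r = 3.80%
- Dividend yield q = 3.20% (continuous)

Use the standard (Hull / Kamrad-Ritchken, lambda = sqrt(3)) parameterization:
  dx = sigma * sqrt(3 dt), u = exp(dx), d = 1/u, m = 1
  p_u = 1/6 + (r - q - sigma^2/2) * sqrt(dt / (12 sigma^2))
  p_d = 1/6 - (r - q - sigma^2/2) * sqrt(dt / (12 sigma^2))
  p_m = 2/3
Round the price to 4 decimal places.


dt = T/N = 0.250000; dx = sigma*sqrt(3*dt) = 0.398372
u = exp(dx) = 1.489398; d = 1/u = 0.671412
p_u = 0.135352, p_m = 0.666667, p_d = 0.197982
Discount per step: exp(-r*dt) = 0.990545
Stock lattice S(k, j) with j the centered position index:
  k=0: S(0,+0) = 26.1100
  k=1: S(1,-1) = 17.5306; S(1,+0) = 26.1100; S(1,+1) = 38.8882
  k=2: S(2,-2) = 11.7702; S(2,-1) = 17.5306; S(2,+0) = 26.1100; S(2,+1) = 38.8882; S(2,+2) = 57.9199
  k=3: S(3,-3) = 7.9027; S(3,-2) = 11.7702; S(3,-1) = 17.5306; S(3,+0) = 26.1100; S(3,+1) = 38.8882; S(3,+2) = 57.9199; S(3,+3) = 86.2658
Terminal payoffs V(N, j) = max(S_T - K, 0):
  V(3,-3) = 0.000000; V(3,-2) = 0.000000; V(3,-1) = 0.000000; V(3,+0) = 0.000000; V(3,+1) = 11.798169; V(3,+2) = 30.829942; V(3,+3) = 59.175818
Backward induction: V(k, j) = exp(-r*dt) * [p_u * V(k+1, j+1) + p_m * V(k+1, j) + p_d * V(k+1, j-1)]
  V(2,-2) = exp(-r*dt) * [p_u*0.000000 + p_m*0.000000 + p_d*0.000000] = 0.000000
  V(2,-1) = exp(-r*dt) * [p_u*0.000000 + p_m*0.000000 + p_d*0.000000] = 0.000000
  V(2,+0) = exp(-r*dt) * [p_u*11.798169 + p_m*0.000000 + p_d*0.000000] = 1.581803
  V(2,+1) = exp(-r*dt) * [p_u*30.829942 + p_m*11.798169 + p_d*0.000000] = 11.924508
  V(2,+2) = exp(-r*dt) * [p_u*59.175818 + p_m*30.829942 + p_d*11.798169] = 30.606515
  V(1,-1) = exp(-r*dt) * [p_u*1.581803 + p_m*0.000000 + p_d*0.000000] = 0.212075
  V(1,+0) = exp(-r*dt) * [p_u*11.924508 + p_m*1.581803 + p_d*0.000000] = 2.643307
  V(1,+1) = exp(-r*dt) * [p_u*30.606515 + p_m*11.924508 + p_d*1.581803] = 12.288190
  V(0,+0) = exp(-r*dt) * [p_u*12.288190 + p_m*2.643307 + p_d*0.212075] = 3.434634

Answer: Price = V(0,0) = 3.4346


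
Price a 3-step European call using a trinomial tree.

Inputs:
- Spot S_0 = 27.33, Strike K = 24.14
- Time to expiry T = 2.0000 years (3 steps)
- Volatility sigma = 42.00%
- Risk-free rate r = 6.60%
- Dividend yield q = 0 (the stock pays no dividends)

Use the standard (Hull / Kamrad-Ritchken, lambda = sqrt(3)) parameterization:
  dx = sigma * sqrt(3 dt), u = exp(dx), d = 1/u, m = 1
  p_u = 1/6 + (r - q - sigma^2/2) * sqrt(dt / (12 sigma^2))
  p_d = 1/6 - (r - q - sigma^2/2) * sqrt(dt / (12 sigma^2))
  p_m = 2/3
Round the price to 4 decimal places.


dt = T/N = 0.666667; dx = sigma*sqrt(3*dt) = 0.593970
u = exp(dx) = 1.811164; d = 1/u = 0.552131
p_u = 0.154208, p_m = 0.666667, p_d = 0.179125
Discount per step: exp(-r*dt) = 0.956954
Stock lattice S(k, j) with j the centered position index:
  k=0: S(0,+0) = 27.3300
  k=1: S(1,-1) = 15.0897; S(1,+0) = 27.3300; S(1,+1) = 49.4991
  k=2: S(2,-2) = 8.3315; S(2,-1) = 15.0897; S(2,+0) = 27.3300; S(2,+1) = 49.4991; S(2,+2) = 89.6510
  k=3: S(3,-3) = 4.6001; S(3,-2) = 8.3315; S(3,-1) = 15.0897; S(3,+0) = 27.3300; S(3,+1) = 49.4991; S(3,+2) = 89.6510; S(3,+3) = 162.3727
Terminal payoffs V(N, j) = max(S_T - K, 0):
  V(3,-3) = 0.000000; V(3,-2) = 0.000000; V(3,-1) = 0.000000; V(3,+0) = 3.190000; V(3,+1) = 25.359110; V(3,+2) = 65.511003; V(3,+3) = 138.232664
Backward induction: V(k, j) = exp(-r*dt) * [p_u * V(k+1, j+1) + p_m * V(k+1, j) + p_d * V(k+1, j-1)]
  V(2,-2) = exp(-r*dt) * [p_u*0.000000 + p_m*0.000000 + p_d*0.000000] = 0.000000
  V(2,-1) = exp(-r*dt) * [p_u*3.190000 + p_m*0.000000 + p_d*0.000000] = 0.470749
  V(2,+0) = exp(-r*dt) * [p_u*25.359110 + p_m*3.190000 + p_d*0.000000] = 5.777368
  V(2,+1) = exp(-r*dt) * [p_u*65.511003 + p_m*25.359110 + p_d*3.190000] = 26.392610
  V(2,+2) = exp(-r*dt) * [p_u*138.232664 + p_m*65.511003 + p_d*25.359110] = 66.539934
  V(1,-1) = exp(-r*dt) * [p_u*5.777368 + p_m*0.470749 + p_d*0.000000] = 1.152890
  V(1,+0) = exp(-r*dt) * [p_u*26.392610 + p_m*5.777368 + p_d*0.470749] = 7.661236
  V(1,+1) = exp(-r*dt) * [p_u*66.539934 + p_m*26.392610 + p_d*5.777368] = 27.647303
  V(0,+0) = exp(-r*dt) * [p_u*27.647303 + p_m*7.661236 + p_d*1.152890] = 9.165170

Answer: Price = V(0,0) = 9.1652


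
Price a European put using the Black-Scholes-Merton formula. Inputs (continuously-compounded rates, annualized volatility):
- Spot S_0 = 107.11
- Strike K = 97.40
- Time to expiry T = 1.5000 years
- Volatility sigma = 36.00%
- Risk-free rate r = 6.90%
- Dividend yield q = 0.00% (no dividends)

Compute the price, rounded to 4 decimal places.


Answer: Price = 9.0242

Derivation:
d1 = (ln(S/K) + (r - q + 0.5*sigma^2) * T) / (sigma * sqrt(T)) = 0.67072956
d2 = d1 - sigma * sqrt(T) = 0.22982141
exp(-rT) = 0.90167602; exp(-qT) = 1.00000000
P = K * exp(-rT) * N(-d2) - S_0 * exp(-qT) * N(-d1)
N(-d1) = 0.25119641; N(-d2) = 0.40911527
P = 97.4000 * 0.90167602 * 0.40911527 - 107.1100 * 1.00000000 * 0.25119641 = 9.0242


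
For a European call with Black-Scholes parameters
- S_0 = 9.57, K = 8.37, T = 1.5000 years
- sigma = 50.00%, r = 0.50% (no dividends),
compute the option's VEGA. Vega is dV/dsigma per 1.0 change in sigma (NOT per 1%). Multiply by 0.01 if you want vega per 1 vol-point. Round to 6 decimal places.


d1 = 0.5372209815; d2 = -0.0751514542
phi(d1) = 0.3453345144; exp(-qT) = 1.0000000000; exp(-rT) = 0.9925280548
Vega = S * exp(-qT) * phi(d1) * sqrt(T) = 9.5700 * 1.0000000000 * 0.3453345144 * 1.2247448714 = 4.047600

Answer: Vega = 4.047600


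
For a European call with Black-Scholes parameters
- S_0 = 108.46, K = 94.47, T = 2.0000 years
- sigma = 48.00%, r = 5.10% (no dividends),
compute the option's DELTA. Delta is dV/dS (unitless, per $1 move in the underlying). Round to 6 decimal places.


d1 = 0.6931106596; d2 = 0.0142881497
phi(d1) = 0.3137559808; exp(-qT) = 1.0000000000; exp(-rT) = 0.9030295517
N(d1) = 0.7558799457
Delta = exp(-qT) * N(d1) = 1.0000000000 * 0.7558799457 = 0.755880

Answer: Delta = 0.755880


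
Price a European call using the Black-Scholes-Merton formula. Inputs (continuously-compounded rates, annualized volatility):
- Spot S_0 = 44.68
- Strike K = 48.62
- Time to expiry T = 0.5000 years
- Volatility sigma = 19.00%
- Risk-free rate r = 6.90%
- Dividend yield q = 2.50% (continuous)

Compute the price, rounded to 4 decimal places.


Answer: Price = 1.2752

Derivation:
d1 = (ln(S/K) + (r - q + 0.5*sigma^2) * T) / (sigma * sqrt(T)) = -0.39809364
d2 = d1 - sigma * sqrt(T) = -0.53244392
exp(-rT) = 0.96608834; exp(-qT) = 0.98757780
C = S_0 * exp(-qT) * N(d1) - K * exp(-rT) * N(d2)
N(d1) = 0.34528058; N(d2) = 0.29720929
C = 44.6800 * 0.98757780 * 0.34528058 - 48.6200 * 0.96608834 * 0.29720929 = 1.2752


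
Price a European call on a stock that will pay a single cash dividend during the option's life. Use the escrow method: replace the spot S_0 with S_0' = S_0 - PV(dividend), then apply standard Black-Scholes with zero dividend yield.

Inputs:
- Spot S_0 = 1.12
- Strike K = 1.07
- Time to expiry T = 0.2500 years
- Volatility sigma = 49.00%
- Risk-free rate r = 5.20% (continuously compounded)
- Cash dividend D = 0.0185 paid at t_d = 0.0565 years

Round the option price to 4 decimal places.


Answer: Price = 0.1294

Derivation:
PV(D) = D * exp(-r * t_d) = 0.0185 * 0.99706631 = 0.01844573
S_0' = S_0 - PV(D) = 1.1200 - 0.01844573 = 1.10155427
d1 = (ln(S_0'/K) + (r + sigma^2/2)*T) / (sigma*sqrt(T)) = 0.29418779
d2 = d1 - sigma*sqrt(T) = 0.04918779
exp(-rT) = 0.98708414
N(d1) = 0.61569280; N(d2) = 0.51961518
C = S_0' * N(d1) - K * exp(-rT) * N(d2) = 1.10155427 * 0.61569280 - 1.0700 * 0.98708414 * 0.51961518 = 0.1294


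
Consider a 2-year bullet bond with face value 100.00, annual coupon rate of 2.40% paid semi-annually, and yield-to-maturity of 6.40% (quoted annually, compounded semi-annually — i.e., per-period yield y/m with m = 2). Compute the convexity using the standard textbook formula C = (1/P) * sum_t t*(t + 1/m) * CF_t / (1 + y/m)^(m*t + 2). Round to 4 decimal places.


Coupon per period c = face * coupon_rate / m = 1.200000
Periods per year m = 2; per-period yield y/m = 0.032000
Number of cashflows N = 4
Cashflows (t years, CF_t, discount factor 1/(1+y/m)^(m*t), PV):
  t = 0.5000: CF_t = 1.200000, DF = 0.968992, PV = 1.162791
  t = 1.0000: CF_t = 1.200000, DF = 0.938946, PV = 1.126735
  t = 1.5000: CF_t = 1.200000, DF = 0.909831, PV = 1.091798
  t = 2.0000: CF_t = 101.200000, DF = 0.881620, PV = 89.219898
Price P = sum_t PV_t = 92.601222
Convexity numerator sum_t t*(t + 1/m) * CF_t / (1+y/m)^(m*t + 2):
  t = 0.5000: term = 0.545899
  t = 1.0000: term = 1.586915
  t = 1.5000: term = 3.075417
  t = 2.0000: term = 418.863322
Convexity = (1/P) * sum = 424.071553 / 92.601222 = 4.579546

Answer: Convexity = 4.5795


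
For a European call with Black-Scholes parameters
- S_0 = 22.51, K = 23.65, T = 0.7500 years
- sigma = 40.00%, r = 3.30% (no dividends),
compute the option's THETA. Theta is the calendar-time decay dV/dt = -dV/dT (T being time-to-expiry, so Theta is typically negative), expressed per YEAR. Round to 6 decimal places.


d1 = 0.1020366719; d2 = -0.2443734896
phi(d1) = 0.3968708864; exp(-qT) = 1.0000000000; exp(-rT) = 0.9755537700
Theta = -S*exp(-qT)*phi(d1)*sigma/(2*sqrt(T)) - r*K*exp(-rT)*N(d2) + q*S*exp(-qT)*N(d1)
N(d1) = 0.5406362165; N(d2) = 0.4034707858; sqrt(T) = 0.8660254038
Term 1 = -22.5100 * 1.0000000000 * 0.3968708864 * 0.4000 / (2 * 0.8660254038) = -2.0631181519
Term 2 = -0.0330 * 23.6500 * 0.9755537700 * 0.4034707858 = -0.3071909314
Term 3 = 0 (no dividend yield, q = 0)
Theta = -2.0631181519 + (-0.3071909314) + (0.0000000000) = -2.370309

Answer: Theta = -2.370309


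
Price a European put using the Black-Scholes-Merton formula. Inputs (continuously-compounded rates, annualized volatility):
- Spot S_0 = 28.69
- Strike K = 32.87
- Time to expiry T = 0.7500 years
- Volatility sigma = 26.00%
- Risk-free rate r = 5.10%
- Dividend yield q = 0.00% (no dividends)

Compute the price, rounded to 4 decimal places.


d1 = (ln(S/K) + (r - q + 0.5*sigma^2) * T) / (sigma * sqrt(T)) = -0.32159191
d2 = d1 - sigma * sqrt(T) = -0.54675851
exp(-rT) = 0.96247229; exp(-qT) = 1.00000000
P = K * exp(-rT) * N(-d2) - S_0 * exp(-qT) * N(-d1)
N(-d1) = 0.62611906; N(-d2) = 0.70772767
P = 32.8700 * 0.96247229 * 0.70772767 - 28.6900 * 1.00000000 * 0.62611906 = 4.4266

Answer: Price = 4.4266


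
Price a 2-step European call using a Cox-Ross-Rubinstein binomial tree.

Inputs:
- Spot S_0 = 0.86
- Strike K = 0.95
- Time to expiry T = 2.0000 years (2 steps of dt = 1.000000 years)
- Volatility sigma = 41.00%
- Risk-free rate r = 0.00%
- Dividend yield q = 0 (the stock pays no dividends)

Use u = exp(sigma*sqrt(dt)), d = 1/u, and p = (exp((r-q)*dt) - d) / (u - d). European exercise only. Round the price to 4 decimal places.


dt = T/N = 1.000000
u = exp(sigma*sqrt(dt)) = 1.506818; d = 1/u = 0.663650
p = (exp((r-q)*dt) - d) / (u - d) = 0.398912
Discount per step: exp(-r*dt) = 1.000000
Stock lattice S(k, i) with i counting down-moves:
  k=0: S(0,0) = 0.8600
  k=1: S(1,0) = 1.2959; S(1,1) = 0.5707
  k=2: S(2,0) = 1.9526; S(2,1) = 0.8600; S(2,2) = 0.3788
Terminal payoffs V(N, i) = max(S_T - K, 0):
  V(2,0) = 1.002630; V(2,1) = 0.000000; V(2,2) = 0.000000
Backward induction: V(k, i) = exp(-r*dt) * [p * V(k+1, i) + (1-p) * V(k+1, i+1)].
  V(1,0) = exp(-r*dt) * [p*1.002630 + (1-p)*0.000000] = 0.399961
  V(1,1) = exp(-r*dt) * [p*0.000000 + (1-p)*0.000000] = 0.000000
  V(0,0) = exp(-r*dt) * [p*0.399961 + (1-p)*0.000000] = 0.159549

Answer: Price = V(0,0) = 0.1595


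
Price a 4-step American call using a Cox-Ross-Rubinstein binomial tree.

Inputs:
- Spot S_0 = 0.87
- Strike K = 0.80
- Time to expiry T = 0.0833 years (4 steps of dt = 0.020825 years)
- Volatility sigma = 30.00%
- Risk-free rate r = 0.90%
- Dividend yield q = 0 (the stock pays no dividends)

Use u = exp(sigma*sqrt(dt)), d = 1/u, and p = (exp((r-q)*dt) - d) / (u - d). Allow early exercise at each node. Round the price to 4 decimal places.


Answer: Price = V(0,0) = 0.0757

Derivation:
dt = T/N = 0.020825
u = exp(sigma*sqrt(dt)) = 1.044243; d = 1/u = 0.957631
p = (exp((r-q)*dt) - d) / (u - d) = 0.491343
Discount per step: exp(-r*dt) = 0.999813
Stock lattice S(k, i) with i counting down-moves:
  k=0: S(0,0) = 0.8700
  k=1: S(1,0) = 0.9085; S(1,1) = 0.8331
  k=2: S(2,0) = 0.9487; S(2,1) = 0.8700; S(2,2) = 0.7978
  k=3: S(3,0) = 0.9907; S(3,1) = 0.9085; S(3,2) = 0.8331; S(3,3) = 0.7640
  k=4: S(4,0) = 1.0345; S(4,1) = 0.9487; S(4,2) = 0.8700; S(4,3) = 0.7978; S(4,4) = 0.7317
Terminal payoffs V(N, i) = max(S_T - K, 0):
  V(4,0) = 0.234490; V(4,1) = 0.148687; V(4,2) = 0.070000; V(4,3) = 0.000000; V(4,4) = 0.000000
Backward induction: V(k, i) = exp(-r*dt) * [p * V(k+1, i) + (1-p) * V(k+1, i+1)]; then take max(V_cont, immediate exercise) for American.
  V(3,0) = exp(-r*dt) * [p*0.234490 + (1-p)*0.148687] = 0.190810; exercise = 0.190660; V(3,0) = max -> 0.190810
  V(3,1) = exp(-r*dt) * [p*0.148687 + (1-p)*0.070000] = 0.108642; exercise = 0.108492; V(3,1) = max -> 0.108642
  V(3,2) = exp(-r*dt) * [p*0.070000 + (1-p)*0.000000] = 0.034388; exercise = 0.033139; V(3,2) = max -> 0.034388
  V(3,3) = exp(-r*dt) * [p*0.000000 + (1-p)*0.000000] = 0.000000; exercise = 0.000000; V(3,3) = max -> 0.000000
  V(2,0) = exp(-r*dt) * [p*0.190810 + (1-p)*0.108642] = 0.148986; exercise = 0.148687; V(2,0) = max -> 0.148986
  V(2,1) = exp(-r*dt) * [p*0.108642 + (1-p)*0.034388] = 0.070858; exercise = 0.070000; V(2,1) = max -> 0.070858
  V(2,2) = exp(-r*dt) * [p*0.034388 + (1-p)*0.000000] = 0.016893; exercise = 0.000000; V(2,2) = max -> 0.016893
  V(1,0) = exp(-r*dt) * [p*0.148986 + (1-p)*0.070858] = 0.109226; exercise = 0.108492; V(1,0) = max -> 0.109226
  V(1,1) = exp(-r*dt) * [p*0.070858 + (1-p)*0.016893] = 0.043400; exercise = 0.033139; V(1,1) = max -> 0.043400
  V(0,0) = exp(-r*dt) * [p*0.109226 + (1-p)*0.043400] = 0.075729; exercise = 0.070000; V(0,0) = max -> 0.075729


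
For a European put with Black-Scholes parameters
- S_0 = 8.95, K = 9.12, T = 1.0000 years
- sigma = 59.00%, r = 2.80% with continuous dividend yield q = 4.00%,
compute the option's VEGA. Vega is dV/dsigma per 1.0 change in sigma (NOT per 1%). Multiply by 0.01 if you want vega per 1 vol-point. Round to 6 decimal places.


d1 = 0.2427690308; d2 = -0.3472309692
phi(d1) = 0.3873576183; exp(-qT) = 0.9607894392; exp(-rT) = 0.9723883668
Vega = S * exp(-qT) * phi(d1) * sqrt(T) = 8.9500 * 0.9607894392 * 0.3873576183 * 1.0000000000 = 3.330914

Answer: Vega = 3.330914
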